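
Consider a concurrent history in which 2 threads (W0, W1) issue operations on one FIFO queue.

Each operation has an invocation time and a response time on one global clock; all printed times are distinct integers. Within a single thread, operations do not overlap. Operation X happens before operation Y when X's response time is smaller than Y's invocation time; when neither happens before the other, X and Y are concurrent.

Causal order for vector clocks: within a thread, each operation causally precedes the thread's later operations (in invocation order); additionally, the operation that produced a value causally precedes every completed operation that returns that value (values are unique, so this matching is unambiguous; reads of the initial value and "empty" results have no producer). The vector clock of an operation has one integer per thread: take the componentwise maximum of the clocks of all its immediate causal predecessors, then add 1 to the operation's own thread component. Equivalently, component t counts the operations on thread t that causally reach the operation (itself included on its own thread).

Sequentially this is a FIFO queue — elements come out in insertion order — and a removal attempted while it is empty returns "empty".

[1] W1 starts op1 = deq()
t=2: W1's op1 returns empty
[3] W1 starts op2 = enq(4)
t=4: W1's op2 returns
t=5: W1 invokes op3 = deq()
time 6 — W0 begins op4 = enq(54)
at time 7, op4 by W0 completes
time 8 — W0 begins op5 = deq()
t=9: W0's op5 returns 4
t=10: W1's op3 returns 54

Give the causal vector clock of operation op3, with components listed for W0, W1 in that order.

op1, invoked 1, has no incoming edges; only W1's bump applies → (0, 1)
op4, invoked 6, has no incoming edges; only W0's bump applies → (1, 0)
op2 (invocation 3): componentwise max over VC(op1)=(0, 1), +1 at W1, giving (0, 2)
op3 (invocation 5): componentwise max over VC(op2)=(0, 2), VC(op4)=(1, 0), +1 at W1, giving (1, 3)
op5 (invocation 8): componentwise max over VC(op2)=(0, 2), VC(op4)=(1, 0), +1 at W0, giving (2, 2)
target: VC(op3) = (1, 3)

(1, 3)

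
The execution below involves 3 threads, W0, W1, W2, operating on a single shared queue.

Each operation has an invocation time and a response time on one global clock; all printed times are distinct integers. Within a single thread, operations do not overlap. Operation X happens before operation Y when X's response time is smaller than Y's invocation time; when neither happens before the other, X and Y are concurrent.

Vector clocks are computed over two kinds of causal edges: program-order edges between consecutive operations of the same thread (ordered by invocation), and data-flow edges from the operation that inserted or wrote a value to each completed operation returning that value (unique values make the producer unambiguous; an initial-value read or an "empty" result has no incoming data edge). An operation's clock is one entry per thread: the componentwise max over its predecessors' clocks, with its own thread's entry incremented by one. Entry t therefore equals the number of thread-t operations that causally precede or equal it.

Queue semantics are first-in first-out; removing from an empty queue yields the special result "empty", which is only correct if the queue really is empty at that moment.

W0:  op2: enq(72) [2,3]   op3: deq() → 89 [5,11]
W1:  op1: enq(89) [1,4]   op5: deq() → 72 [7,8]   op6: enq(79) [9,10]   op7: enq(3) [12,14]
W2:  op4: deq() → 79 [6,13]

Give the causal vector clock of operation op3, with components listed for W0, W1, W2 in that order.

op1, invoked 1, has no incoming edges; only W1's bump applies → (0, 1, 0)
op2, invoked 2, has no incoming edges; only W0's bump applies → (1, 0, 0)
invoked at 7, op5 merges VC(op1)=(0, 1, 0), VC(op2)=(1, 0, 0) and bumps W1's slot → (1, 2, 0)
invoked at 5, op3 merges VC(op1)=(0, 1, 0), VC(op2)=(1, 0, 0) and bumps W0's slot → (2, 1, 0)
invoked at 9, op6 merges VC(op5)=(1, 2, 0) and bumps W1's slot → (1, 3, 0)
invoked at 6, op4 merges VC(op6)=(1, 3, 0) and bumps W2's slot → (1, 3, 1)
invoked at 12, op7 merges VC(op6)=(1, 3, 0) and bumps W1's slot → (1, 4, 0)
target: VC(op3) = (2, 1, 0)

(2, 1, 0)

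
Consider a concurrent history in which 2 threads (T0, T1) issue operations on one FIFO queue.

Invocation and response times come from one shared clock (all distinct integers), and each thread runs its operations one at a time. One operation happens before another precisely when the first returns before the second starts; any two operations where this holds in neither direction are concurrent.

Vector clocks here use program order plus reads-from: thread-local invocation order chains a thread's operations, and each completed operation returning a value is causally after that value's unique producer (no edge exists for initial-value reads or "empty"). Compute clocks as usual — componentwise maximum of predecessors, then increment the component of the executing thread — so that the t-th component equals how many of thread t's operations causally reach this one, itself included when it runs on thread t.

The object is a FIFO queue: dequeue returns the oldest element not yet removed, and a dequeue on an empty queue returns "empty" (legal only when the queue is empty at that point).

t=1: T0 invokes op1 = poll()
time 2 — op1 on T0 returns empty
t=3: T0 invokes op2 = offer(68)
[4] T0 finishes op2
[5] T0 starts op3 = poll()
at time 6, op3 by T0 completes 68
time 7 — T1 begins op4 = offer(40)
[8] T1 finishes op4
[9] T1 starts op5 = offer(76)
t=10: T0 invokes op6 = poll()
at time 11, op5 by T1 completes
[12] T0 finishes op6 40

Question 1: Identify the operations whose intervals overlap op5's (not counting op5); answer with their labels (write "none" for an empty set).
overlap test against op5 [9,11]: concurrent iff the interval meets 9..11
op1 [1,2]: before
op2 [3,4]: before
op3 [5,6]: before
op4 [7,8]: before
op6 [10,12]: concurrent

op6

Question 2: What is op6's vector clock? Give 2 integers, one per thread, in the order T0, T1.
no predecessors for op4 (invoked 7): T1 increments from zero → (0, 1)
no predecessors for op1 (invoked 1): T0 increments from zero → (1, 0)
merge at op5 (invoked 9): VC(op4)=(0, 1), own-thread bump on T1 → (0, 2)
merge at op2 (invoked 3): VC(op1)=(1, 0), own-thread bump on T0 → (2, 0)
merge at op3 (invoked 5): VC(op2)=(2, 0), own-thread bump on T0 → (3, 0)
merge at op6 (invoked 10): VC(op3)=(3, 0), VC(op4)=(0, 1), own-thread bump on T0 → (4, 1)
target: VC(op6) = (4, 1)

(4, 1)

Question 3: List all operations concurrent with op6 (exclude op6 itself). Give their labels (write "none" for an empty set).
concurrent with op6 ([10,12]): every op whose interval crosses 10..12
op1 [1,2]: before
op2 [3,4]: before
op3 [5,6]: before
op4 [7,8]: before
op5 [9,11]: concurrent

op5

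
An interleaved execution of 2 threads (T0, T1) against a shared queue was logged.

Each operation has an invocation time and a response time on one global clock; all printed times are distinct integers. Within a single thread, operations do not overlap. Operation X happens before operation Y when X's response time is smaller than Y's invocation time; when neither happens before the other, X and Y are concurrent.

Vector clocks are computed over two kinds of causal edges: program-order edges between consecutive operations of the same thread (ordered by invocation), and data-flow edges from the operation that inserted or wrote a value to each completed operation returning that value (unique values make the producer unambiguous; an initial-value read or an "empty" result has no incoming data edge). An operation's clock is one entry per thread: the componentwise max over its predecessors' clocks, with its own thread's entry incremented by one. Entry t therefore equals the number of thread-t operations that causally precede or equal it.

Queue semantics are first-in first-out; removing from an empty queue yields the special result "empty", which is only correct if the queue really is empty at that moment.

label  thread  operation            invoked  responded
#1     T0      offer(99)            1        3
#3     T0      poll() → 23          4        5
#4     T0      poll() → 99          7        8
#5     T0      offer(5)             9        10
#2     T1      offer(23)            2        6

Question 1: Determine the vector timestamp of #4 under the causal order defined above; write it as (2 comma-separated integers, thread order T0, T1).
(3, 1)

invoked at 2, #2 has no predecessors; its own T1 bump gives (0, 1)
invoked at 1, #1 has no predecessors; its own T0 bump gives (1, 0)
from VC(#1)=(1, 0), VC(#2)=(0, 1), #3 (invoked 4) maxes components and bumps T0 → (2, 1)
from VC(#1)=(1, 0), VC(#3)=(2, 1), #4 (invoked 7) maxes components and bumps T0 → (3, 1)
from VC(#4)=(3, 1), #5 (invoked 9) maxes components and bumps T0 → (4, 1)
target: VC(#4) = (3, 1)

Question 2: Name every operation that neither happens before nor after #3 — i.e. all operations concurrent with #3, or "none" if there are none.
#2

#3 runs from 4 to 5; window-overlapping ops are concurrent
#1 [1,3]: before
#2 [2,6]: concurrent
#4 [7,8]: after
#5 [9,10]: after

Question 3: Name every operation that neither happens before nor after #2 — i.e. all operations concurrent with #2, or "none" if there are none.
#1, #3

#2 spans [2,6]: anything still running between times 2 and 6 counts as concurrent
#1 [1,3]: concurrent
#3 [4,5]: concurrent
#4 [7,8]: after
#5 [9,10]: after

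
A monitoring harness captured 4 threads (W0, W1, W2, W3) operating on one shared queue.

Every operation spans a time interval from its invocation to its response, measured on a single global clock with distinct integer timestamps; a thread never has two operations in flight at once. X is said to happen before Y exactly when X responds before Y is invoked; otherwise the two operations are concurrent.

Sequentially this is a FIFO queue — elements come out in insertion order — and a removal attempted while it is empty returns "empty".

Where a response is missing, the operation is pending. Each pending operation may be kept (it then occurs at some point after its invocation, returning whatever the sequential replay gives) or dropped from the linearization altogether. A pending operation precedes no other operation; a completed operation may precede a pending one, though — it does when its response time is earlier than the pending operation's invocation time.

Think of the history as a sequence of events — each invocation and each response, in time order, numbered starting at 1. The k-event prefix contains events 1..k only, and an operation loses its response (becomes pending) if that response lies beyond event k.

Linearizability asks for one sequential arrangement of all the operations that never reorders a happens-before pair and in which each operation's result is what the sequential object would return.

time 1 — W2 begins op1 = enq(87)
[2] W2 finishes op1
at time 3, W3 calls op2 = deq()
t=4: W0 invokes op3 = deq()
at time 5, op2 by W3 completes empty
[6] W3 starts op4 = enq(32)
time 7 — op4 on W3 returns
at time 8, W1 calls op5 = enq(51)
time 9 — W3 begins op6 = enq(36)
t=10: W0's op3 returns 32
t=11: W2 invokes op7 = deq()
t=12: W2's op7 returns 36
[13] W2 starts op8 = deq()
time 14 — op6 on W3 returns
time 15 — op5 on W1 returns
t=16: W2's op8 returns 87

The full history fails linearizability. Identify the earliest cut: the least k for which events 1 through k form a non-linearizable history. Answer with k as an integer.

10

events 1..9 are linearizable; a witness order is op1, op3, op2, op4:
after step 1 (op1 enq(87)): queue <87>
after step 2 (op3 deq() (pending, included)): queue <>
after step 3 (op2 deq() → empty): queue <>
after step 4 (op4 enq(32)): queue <32>
event 10 — op3's response, time 10 — after it, nothing linearizes
no completion choice of the 2 pending operations (op5, op6) rescues it — every subset was tried
for example op1, op2, op3, op4 (pending dropped) fails at step 2: op2 deq() → empty is not legal there
for example op1, op2, op4, op3 (pending dropped) fails at step 2: op2 deq() → empty is not legal there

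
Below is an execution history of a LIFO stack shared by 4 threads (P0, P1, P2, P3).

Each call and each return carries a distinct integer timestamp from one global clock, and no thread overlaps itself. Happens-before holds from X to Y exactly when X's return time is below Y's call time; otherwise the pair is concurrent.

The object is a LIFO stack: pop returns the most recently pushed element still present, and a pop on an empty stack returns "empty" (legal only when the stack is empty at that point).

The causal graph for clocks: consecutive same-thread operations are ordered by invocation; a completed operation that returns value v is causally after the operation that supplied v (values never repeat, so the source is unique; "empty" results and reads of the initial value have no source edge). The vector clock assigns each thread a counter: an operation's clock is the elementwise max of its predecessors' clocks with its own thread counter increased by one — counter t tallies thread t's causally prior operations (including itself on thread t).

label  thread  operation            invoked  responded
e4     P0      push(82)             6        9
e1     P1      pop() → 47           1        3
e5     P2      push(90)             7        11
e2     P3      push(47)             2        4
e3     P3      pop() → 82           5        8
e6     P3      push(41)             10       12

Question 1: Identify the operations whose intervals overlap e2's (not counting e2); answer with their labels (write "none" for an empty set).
e1

e2 runs from 2 to 4; window-overlapping ops are concurrent
e1 [1,3]: concurrent
e3 [5,8]: after
e4 [6,9]: after
e5 [7,11]: after
e6 [10,12]: after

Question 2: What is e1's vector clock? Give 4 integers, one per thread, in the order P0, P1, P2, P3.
(0, 1, 0, 1)

no predecessors for e2 (invoked 2): P3 increments from zero → (0, 0, 0, 1)
no predecessors for e5 (invoked 7): P2 increments from zero → (0, 0, 1, 0)
no predecessors for e4 (invoked 6): P0 increments from zero → (1, 0, 0, 0)
invoked at 1, e1 merges VC(e2)=(0, 0, 0, 1) and bumps P1's slot → (0, 1, 0, 1)
invoked at 5, e3 merges VC(e2)=(0, 0, 0, 1), VC(e4)=(1, 0, 0, 0) and bumps P3's slot → (1, 0, 0, 2)
invoked at 10, e6 merges VC(e3)=(1, 0, 0, 2) and bumps P3's slot → (1, 0, 0, 3)
target: VC(e1) = (0, 1, 0, 1)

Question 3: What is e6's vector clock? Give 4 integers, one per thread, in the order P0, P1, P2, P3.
(1, 0, 0, 3)

e2, invoked 2, has no incoming edges; only P3's bump applies → (0, 0, 0, 1)
e5, invoked 7, has no incoming edges; only P2's bump applies → (0, 0, 1, 0)
e4, invoked 6, has no incoming edges; only P0's bump applies → (1, 0, 0, 0)
merge at e1 (invoked 1): VC(e2)=(0, 0, 0, 1), own-thread bump on P1 → (0, 1, 0, 1)
merge at e3 (invoked 5): VC(e2)=(0, 0, 0, 1), VC(e4)=(1, 0, 0, 0), own-thread bump on P3 → (1, 0, 0, 2)
merge at e6 (invoked 10): VC(e3)=(1, 0, 0, 2), own-thread bump on P3 → (1, 0, 0, 3)
target: VC(e6) = (1, 0, 0, 3)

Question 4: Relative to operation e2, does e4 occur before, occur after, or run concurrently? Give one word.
after

e4 spans [6,9], e2 spans [2,4]
resp(e2)=4 < inv(e4)=6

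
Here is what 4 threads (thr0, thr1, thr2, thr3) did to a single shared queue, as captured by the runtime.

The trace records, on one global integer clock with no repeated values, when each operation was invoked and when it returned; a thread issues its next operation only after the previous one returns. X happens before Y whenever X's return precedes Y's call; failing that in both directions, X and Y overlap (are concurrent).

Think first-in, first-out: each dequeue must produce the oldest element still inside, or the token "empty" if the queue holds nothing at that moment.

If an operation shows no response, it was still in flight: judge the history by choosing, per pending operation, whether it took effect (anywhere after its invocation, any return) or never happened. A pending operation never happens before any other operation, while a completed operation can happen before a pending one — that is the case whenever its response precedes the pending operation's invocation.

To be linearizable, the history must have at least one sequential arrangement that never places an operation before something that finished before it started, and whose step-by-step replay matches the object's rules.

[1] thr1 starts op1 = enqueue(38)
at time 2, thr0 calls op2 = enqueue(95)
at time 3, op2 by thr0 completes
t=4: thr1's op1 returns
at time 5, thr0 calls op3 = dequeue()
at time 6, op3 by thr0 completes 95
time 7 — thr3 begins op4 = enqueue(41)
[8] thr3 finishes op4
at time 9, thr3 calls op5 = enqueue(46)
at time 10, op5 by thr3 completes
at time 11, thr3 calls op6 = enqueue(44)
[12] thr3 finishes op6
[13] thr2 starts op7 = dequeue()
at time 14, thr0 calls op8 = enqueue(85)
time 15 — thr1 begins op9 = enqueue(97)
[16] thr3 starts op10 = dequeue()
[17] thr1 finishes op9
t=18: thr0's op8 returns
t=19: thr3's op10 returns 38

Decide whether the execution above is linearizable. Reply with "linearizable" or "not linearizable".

linearizable

one valid linearization: op2, op1, op3, op4, op5, op6, op8, op9, op10
after step 1 (op2 enqueue(95)): queue <95>
after step 2 (op1 enqueue(38)): queue <95,38>
after step 3 (op3 dequeue() → 95): queue <38>
after step 4 (op4 enqueue(41)): queue <38,41>
after step 5 (op5 enqueue(46)): queue <38,41,46>
after step 6 (op6 enqueue(44)): queue <38,41,46,44>
after step 7 (op8 enqueue(85)): queue <38,41,46,44,85>
after step 8 (op9 enqueue(97)): queue <38,41,46,44,85,97>
after step 9 (op10 dequeue() → 38): queue <41,46,44,85,97>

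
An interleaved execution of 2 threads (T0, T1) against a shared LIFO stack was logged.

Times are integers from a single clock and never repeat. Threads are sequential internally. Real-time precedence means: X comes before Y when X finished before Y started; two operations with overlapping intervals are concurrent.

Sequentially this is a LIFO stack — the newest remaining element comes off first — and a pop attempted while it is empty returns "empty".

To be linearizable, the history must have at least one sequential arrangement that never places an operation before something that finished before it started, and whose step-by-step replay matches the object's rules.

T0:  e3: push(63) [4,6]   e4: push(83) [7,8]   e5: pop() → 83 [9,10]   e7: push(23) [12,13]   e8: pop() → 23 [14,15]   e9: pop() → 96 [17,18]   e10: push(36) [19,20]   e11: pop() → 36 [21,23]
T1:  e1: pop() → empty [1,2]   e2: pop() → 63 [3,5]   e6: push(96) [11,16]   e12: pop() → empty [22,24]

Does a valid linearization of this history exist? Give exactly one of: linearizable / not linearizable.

witness order: e1, e3, e2, e4, e5, e6, e7, e8, e9, e10, e11, e12
step 1: e1 pop() → empty — stack <>
step 2: e3 push(63) — stack <63>
step 3: e2 pop() → 63 — stack <>
step 4: e4 push(83) — stack <83>
step 5: e5 pop() → 83 — stack <>
step 6: e6 push(96) — stack <96>
step 7: e7 push(23) — stack <96,23>
step 8: e8 pop() → 23 — stack <96>
step 9: e9 pop() → 96 — stack <>
step 10: e10 push(36) — stack <36>
step 11: e11 pop() → 36 — stack <>
step 12: e12 pop() → empty — stack <>

linearizable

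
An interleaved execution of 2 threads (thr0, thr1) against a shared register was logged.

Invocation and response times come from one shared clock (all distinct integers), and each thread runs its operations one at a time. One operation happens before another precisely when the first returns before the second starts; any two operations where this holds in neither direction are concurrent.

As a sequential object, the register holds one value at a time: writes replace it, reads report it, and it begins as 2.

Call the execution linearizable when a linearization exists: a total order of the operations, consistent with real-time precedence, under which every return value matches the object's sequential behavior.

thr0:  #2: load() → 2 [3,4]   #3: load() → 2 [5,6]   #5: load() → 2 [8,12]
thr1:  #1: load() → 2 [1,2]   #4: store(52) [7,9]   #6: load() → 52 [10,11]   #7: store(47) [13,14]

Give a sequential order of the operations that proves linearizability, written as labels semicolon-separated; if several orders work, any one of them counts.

#1; #2; #3; #5; #4; #6; #7

after step 1 (#1 load() → 2): value 2
after step 2 (#2 load() → 2): value 2
after step 3 (#3 load() → 2): value 2
after step 4 (#5 load() → 2): value 2
after step 5 (#4 store(52)): value 52
after step 6 (#6 load() → 52): value 52
after step 7 (#7 store(47)): value 47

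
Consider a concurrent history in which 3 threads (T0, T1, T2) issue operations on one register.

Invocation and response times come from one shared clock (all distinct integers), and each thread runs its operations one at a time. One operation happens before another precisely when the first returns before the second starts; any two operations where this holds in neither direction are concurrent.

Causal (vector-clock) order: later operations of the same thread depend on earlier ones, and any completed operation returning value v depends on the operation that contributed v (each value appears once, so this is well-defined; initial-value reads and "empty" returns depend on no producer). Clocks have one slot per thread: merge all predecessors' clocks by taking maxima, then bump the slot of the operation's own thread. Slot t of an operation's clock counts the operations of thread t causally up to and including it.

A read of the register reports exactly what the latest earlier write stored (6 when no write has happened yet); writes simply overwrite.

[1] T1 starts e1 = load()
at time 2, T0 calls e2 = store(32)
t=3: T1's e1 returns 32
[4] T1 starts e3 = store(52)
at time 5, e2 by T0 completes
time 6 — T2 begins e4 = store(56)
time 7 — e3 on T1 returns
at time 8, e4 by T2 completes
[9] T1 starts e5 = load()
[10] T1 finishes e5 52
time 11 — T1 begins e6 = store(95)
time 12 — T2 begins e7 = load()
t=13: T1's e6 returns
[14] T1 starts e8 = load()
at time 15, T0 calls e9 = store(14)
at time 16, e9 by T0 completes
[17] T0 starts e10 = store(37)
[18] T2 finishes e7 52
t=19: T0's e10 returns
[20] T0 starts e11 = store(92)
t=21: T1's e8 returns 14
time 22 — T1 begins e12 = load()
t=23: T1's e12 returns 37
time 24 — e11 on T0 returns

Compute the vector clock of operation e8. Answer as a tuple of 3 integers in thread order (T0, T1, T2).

(2, 5, 0)

e4, invoked 6, has no incoming edges; only T2's bump applies → (0, 0, 1)
e2, invoked 2, has no incoming edges; only T0's bump applies → (1, 0, 0)
merge at e1 (invoked 1): VC(e2)=(1, 0, 0), own-thread bump on T1 → (1, 1, 0)
merge at e9 (invoked 15): VC(e2)=(1, 0, 0), own-thread bump on T0 → (2, 0, 0)
merge at e3 (invoked 4): VC(e1)=(1, 1, 0), own-thread bump on T1 → (1, 2, 0)
merge at e10 (invoked 17): VC(e9)=(2, 0, 0), own-thread bump on T0 → (3, 0, 0)
merge at e5 (invoked 9): VC(e3)=(1, 2, 0), own-thread bump on T1 → (1, 3, 0)
merge at e11 (invoked 20): VC(e10)=(3, 0, 0), own-thread bump on T0 → (4, 0, 0)
merge at e7 (invoked 12): VC(e3)=(1, 2, 0), VC(e4)=(0, 0, 1), own-thread bump on T2 → (1, 2, 2)
merge at e6 (invoked 11): VC(e5)=(1, 3, 0), own-thread bump on T1 → (1, 4, 0)
merge at e8 (invoked 14): VC(e6)=(1, 4, 0), VC(e9)=(2, 0, 0), own-thread bump on T1 → (2, 5, 0)
merge at e12 (invoked 22): VC(e8)=(2, 5, 0), VC(e10)=(3, 0, 0), own-thread bump on T1 → (3, 6, 0)
target: VC(e8) = (2, 5, 0)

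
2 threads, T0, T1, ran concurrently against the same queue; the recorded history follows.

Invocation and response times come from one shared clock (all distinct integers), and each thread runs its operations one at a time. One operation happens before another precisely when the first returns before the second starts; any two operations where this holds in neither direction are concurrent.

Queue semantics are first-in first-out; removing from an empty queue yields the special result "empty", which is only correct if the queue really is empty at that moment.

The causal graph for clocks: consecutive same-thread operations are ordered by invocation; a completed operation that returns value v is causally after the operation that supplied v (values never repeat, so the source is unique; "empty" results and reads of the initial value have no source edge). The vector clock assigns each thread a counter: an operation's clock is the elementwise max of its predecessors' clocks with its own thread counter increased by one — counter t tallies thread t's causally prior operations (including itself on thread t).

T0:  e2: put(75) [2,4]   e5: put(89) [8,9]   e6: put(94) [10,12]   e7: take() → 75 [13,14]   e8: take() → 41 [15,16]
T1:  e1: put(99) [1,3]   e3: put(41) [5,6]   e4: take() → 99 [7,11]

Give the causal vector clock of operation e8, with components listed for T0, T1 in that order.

VC(e1, invoked at 1): no causal predecessors; +1 on T1 → (0, 1)
VC(e2, invoked at 2): no causal predecessors; +1 on T0 → (1, 0)
merge at e3 (invoked 5): VC(e1)=(0, 1), own-thread bump on T1 → (0, 2)
merge at e5 (invoked 8): VC(e2)=(1, 0), own-thread bump on T0 → (2, 0)
merge at e4 (invoked 7): VC(e1)=(0, 1), VC(e3)=(0, 2), own-thread bump on T1 → (0, 3)
merge at e6 (invoked 10): VC(e5)=(2, 0), own-thread bump on T0 → (3, 0)
merge at e7 (invoked 13): VC(e2)=(1, 0), VC(e6)=(3, 0), own-thread bump on T0 → (4, 0)
merge at e8 (invoked 15): VC(e3)=(0, 2), VC(e7)=(4, 0), own-thread bump on T0 → (5, 2)
target: VC(e8) = (5, 2)

(5, 2)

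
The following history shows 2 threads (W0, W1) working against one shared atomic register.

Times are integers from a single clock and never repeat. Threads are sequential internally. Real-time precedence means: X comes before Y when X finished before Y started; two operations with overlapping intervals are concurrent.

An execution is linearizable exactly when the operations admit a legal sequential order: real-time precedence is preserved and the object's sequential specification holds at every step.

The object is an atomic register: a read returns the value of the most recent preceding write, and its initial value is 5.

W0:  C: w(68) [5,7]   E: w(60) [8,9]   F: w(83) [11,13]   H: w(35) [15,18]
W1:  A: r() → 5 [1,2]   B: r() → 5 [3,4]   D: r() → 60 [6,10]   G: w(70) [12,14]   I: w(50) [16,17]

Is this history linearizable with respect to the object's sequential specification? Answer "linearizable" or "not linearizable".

witness order: A, B, C, E, D, F, G, H, I
step 1: A r() → 5 — value 5
step 2: B r() → 5 — value 5
step 3: C w(68) — value 68
step 4: E w(60) — value 60
step 5: D r() → 60 — value 60
step 6: F w(83) — value 83
step 7: G w(70) — value 70
step 8: H w(35) — value 35
step 9: I w(50) — value 50

linearizable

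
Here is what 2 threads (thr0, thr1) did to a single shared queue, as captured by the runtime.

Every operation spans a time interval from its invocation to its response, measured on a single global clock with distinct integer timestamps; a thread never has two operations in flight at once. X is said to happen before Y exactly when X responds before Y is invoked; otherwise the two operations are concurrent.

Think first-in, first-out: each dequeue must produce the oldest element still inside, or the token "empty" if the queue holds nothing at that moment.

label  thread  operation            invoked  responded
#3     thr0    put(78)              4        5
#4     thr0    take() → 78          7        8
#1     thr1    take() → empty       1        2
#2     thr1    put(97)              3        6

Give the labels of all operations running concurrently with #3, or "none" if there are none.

#2

concurrent with #3 ([4,5]): every op whose interval crosses 4..5
#1 [1,2]: before
#2 [3,6]: concurrent
#4 [7,8]: after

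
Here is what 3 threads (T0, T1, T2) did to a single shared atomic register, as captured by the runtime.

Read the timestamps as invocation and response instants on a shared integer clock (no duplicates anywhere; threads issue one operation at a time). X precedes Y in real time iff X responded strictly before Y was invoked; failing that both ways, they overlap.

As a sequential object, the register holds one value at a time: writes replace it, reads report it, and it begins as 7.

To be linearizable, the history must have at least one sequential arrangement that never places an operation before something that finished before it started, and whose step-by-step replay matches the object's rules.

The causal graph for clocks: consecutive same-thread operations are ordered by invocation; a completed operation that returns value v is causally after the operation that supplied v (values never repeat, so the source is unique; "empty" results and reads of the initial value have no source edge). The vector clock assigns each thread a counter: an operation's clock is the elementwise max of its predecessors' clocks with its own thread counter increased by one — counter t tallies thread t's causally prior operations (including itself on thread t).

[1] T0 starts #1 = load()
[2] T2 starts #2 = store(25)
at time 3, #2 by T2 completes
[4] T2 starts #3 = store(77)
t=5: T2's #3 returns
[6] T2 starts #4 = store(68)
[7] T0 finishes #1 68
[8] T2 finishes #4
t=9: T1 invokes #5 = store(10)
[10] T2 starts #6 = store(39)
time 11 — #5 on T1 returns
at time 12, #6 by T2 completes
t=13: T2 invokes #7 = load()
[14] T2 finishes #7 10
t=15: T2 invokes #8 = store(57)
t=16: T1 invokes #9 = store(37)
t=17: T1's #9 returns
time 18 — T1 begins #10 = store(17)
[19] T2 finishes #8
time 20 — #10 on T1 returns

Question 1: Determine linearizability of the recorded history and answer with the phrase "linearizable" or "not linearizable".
witness order: #2, #3, #4, #1, #6, #5, #7, #8, #9, #10
after step 1 (#2 store(25)): value 25
after step 2 (#3 store(77)): value 77
after step 3 (#4 store(68)): value 68
after step 4 (#1 load() → 68): value 68
after step 5 (#6 store(39)): value 39
after step 6 (#5 store(10)): value 10
after step 7 (#7 load() → 10): value 10
after step 8 (#8 store(57)): value 57
after step 9 (#9 store(37)): value 37
after step 10 (#10 store(17)): value 17

linearizable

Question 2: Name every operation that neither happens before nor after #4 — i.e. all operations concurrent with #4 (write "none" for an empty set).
#4 runs from 6 to 8; window-overlapping ops are concurrent
#1 [1,7]: concurrent
#2 [2,3]: before
#3 [4,5]: before
#5 [9,11]: after
#6 [10,12]: after
#7 [13,14]: after
#8 [15,19]: after
#9 [16,17]: after
#10 [18,20]: after

#1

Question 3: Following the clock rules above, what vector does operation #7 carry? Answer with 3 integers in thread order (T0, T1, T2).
#2 (invocation 2): nothing precedes it; T2's component alone gives (0, 0, 1)
#5 (invocation 9): nothing precedes it; T1's component alone gives (0, 1, 0)
merge at #3 (invoked 4): VC(#2)=(0, 0, 1), own-thread bump on T2 → (0, 0, 2)
merge at #9 (invoked 16): VC(#5)=(0, 1, 0), own-thread bump on T1 → (0, 2, 0)
merge at #4 (invoked 6): VC(#3)=(0, 0, 2), own-thread bump on T2 → (0, 0, 3)
merge at #10 (invoked 18): VC(#9)=(0, 2, 0), own-thread bump on T1 → (0, 3, 0)
merge at #6 (invoked 10): VC(#4)=(0, 0, 3), own-thread bump on T2 → (0, 0, 4)
merge at #1 (invoked 1): VC(#4)=(0, 0, 3), own-thread bump on T0 → (1, 0, 3)
merge at #7 (invoked 13): VC(#5)=(0, 1, 0), VC(#6)=(0, 0, 4), own-thread bump on T2 → (0, 1, 5)
merge at #8 (invoked 15): VC(#7)=(0, 1, 5), own-thread bump on T2 → (0, 1, 6)
target: VC(#7) = (0, 1, 5)

(0, 1, 5)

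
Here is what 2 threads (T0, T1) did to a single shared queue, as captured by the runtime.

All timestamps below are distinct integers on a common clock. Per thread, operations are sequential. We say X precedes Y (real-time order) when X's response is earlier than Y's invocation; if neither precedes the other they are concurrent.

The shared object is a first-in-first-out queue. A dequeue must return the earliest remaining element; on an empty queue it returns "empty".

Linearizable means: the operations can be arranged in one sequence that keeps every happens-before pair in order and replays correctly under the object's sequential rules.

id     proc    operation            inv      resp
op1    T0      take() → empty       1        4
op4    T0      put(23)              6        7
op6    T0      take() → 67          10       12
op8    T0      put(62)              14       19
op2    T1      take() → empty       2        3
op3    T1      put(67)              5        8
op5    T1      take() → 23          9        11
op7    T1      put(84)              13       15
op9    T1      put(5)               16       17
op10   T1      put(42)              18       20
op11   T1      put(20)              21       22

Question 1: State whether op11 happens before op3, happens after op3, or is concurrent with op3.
Answer: after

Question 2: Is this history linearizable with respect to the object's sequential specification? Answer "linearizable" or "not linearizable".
linearizable

a witness: op1, op2, op3, op4, op6, op5, op7, op8, op9, op10, op11
1. op1 take() → empty, leaving queue <>
2. op2 take() → empty, leaving queue <>
3. op3 put(67), leaving queue <67>
4. op4 put(23), leaving queue <67,23>
5. op6 take() → 67, leaving queue <23>
6. op5 take() → 23, leaving queue <>
7. op7 put(84), leaving queue <84>
8. op8 put(62), leaving queue <84,62>
9. op9 put(5), leaving queue <84,62,5>
10. op10 put(42), leaving queue <84,62,5,42>
11. op11 put(20), leaving queue <84,62,5,42,20>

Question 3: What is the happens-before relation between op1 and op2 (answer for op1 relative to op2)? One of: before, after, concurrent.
Answer: concurrent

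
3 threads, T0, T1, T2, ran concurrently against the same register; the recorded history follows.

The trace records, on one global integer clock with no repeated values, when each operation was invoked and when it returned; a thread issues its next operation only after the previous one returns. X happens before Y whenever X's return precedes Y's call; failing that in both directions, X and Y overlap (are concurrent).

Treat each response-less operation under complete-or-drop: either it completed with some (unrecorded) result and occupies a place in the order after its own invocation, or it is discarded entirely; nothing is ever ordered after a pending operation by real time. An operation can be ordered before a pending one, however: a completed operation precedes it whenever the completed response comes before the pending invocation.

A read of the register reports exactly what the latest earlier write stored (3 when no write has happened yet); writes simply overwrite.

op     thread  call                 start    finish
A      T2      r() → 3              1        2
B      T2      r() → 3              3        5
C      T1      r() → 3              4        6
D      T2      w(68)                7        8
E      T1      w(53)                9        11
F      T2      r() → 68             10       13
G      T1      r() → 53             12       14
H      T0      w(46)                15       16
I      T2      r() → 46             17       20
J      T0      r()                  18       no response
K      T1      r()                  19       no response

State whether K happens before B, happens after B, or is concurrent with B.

after

K spans [19,…), B spans [3,5]
resp(B)=5 < inv(K)=19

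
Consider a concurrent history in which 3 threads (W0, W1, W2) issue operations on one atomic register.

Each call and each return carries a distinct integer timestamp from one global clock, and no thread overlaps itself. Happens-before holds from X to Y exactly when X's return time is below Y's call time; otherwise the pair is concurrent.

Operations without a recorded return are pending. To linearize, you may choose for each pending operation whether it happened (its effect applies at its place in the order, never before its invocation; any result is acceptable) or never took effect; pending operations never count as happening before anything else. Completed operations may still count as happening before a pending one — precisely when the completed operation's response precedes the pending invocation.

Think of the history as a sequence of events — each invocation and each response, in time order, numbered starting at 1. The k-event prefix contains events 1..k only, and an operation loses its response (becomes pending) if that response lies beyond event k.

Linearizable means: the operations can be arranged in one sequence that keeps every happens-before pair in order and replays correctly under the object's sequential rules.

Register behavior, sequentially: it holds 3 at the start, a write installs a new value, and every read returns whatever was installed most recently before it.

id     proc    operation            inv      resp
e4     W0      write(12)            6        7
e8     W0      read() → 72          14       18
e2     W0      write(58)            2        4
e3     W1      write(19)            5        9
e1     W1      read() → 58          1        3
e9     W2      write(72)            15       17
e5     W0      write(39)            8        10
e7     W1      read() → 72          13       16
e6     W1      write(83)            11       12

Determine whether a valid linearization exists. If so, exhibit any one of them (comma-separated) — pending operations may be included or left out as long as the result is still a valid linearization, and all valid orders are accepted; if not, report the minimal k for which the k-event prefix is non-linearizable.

1. e2 write(58), leaving value 58
2. e1 read() → 58, leaving value 58
3. e3 write(19), leaving value 19
4. e4 write(12), leaving value 12
5. e5 write(39), leaving value 39
6. e6 write(83), leaving value 83
7. e9 write(72), leaving value 72
8. e7 read() → 72, leaving value 72
9. e8 read() → 72, leaving value 72

linearizable — witness: e2, e1, e3, e4, e5, e6, e9, e7, e8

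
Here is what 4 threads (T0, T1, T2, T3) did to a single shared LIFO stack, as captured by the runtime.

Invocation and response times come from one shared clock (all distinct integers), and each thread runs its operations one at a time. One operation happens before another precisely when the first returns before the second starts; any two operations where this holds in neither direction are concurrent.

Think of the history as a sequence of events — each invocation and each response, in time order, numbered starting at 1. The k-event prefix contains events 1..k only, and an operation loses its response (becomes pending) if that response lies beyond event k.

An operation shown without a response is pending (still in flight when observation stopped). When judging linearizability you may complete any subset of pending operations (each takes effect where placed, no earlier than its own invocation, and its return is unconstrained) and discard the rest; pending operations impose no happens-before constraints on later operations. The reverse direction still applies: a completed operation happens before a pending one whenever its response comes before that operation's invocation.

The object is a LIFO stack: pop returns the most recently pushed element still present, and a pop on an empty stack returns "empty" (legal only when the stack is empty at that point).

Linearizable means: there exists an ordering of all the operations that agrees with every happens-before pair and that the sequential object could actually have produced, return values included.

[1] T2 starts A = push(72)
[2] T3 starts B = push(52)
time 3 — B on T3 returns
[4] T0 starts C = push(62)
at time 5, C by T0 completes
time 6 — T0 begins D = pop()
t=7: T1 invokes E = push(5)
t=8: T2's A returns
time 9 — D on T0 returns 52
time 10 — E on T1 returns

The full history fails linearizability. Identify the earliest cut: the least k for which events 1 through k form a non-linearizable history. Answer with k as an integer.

9

events 1..8 are still linearizable — one witness is A, B, C:
step 1: A push(72) — stack <72>
step 2: B push(52) — stack <72,52>
step 3: C push(62) — stack <72,52,62>
at event 9 (D's time-9 response) nothing linearizes any more
include/drop combinations of the 1 pending operation (E) were all tried; none helps
one such order, A, B, C, D (pending dropped), breaks at step 4 where D pop() → 52 is illegal
one such order, B, A, C, D (pending dropped), breaks at step 4 where D pop() → 52 is illegal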